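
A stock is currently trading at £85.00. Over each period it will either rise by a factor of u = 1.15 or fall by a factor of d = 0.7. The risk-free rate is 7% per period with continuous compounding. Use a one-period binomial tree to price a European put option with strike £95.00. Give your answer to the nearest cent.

£5.70

Risk-neutral probability p = (e^0.07 − 0.7)/(1.15 − 0.7) = 0.3725/0.4500 = 0.8278
Terminal stock prices: S_u = 97.75, S_d = 59.5
Terminal payoffs (K − S): max(-2.75, 0) = 0, max(35.5, 0) = 35.5
Node 0 (S = 85): V_0 = e^(−0.07)·[0.8278·0.0000 + 0.1722·35.5000] = 5.7000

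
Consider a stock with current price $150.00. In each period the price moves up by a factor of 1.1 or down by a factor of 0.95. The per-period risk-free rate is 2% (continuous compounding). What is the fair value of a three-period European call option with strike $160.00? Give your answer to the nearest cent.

Risk-neutral probability p = (e^0.02 − 0.95)/(1.1 − 0.95) = 0.0702/0.1500 = 0.4680
Terminal stock prices: S_uuu = 199.7, S_uud = 172.4, S_udd = 148.9, S_ddd = 128.6
Terminal payoffs (S − K): max(39.65, 0) = 39.65, max(12.43, 0) = 12.43, max(-11.09, 0) = 0, max(-31.39, 0) = 0
Node uu (S = 181.5): V_uu = e^(−0.02)·[0.4680·39.6500 + 0.5320·12.4250] = 24.6682
Node ud (S = 156.8): V_ud = e^(−0.02)·[0.4680·12.4250 + 0.5320·0.0000] = 5.6999
Node dd (S = 135.4): V_dd = e^(−0.02)·[0.4680·0.0000 + 0.5320·0.0000] = 0.0000
Node u (S = 165): V_u = e^(−0.02)·[0.4680·24.6682 + 0.5320·5.6999] = 14.2886
Node d (S = 142.5): V_d = e^(−0.02)·[0.4680·5.6999 + 0.5320·0.0000] = 2.6148
Node 0 (S = 150): V_0 = e^(−0.02)·[0.4680·14.2886 + 0.5320·2.6148] = 7.9183

$7.92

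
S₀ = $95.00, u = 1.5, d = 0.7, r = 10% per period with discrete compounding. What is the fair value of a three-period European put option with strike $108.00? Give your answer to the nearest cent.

$17.84

Risk-neutral probability p = (1 + 0.1 − 0.7)/(1.5 − 0.7) = 0.4000/0.8000 = 0.5000
Terminal stock prices: S_uuu = 320.6, S_uud = 149.6, S_udd = 69.82, S_ddd = 32.58
Terminal payoffs (K − S): max(-212.6, 0) = 0, max(-41.62, 0) = 0, max(38.18, 0) = 38.18, max(75.42, 0) = 75.42
Node uu (S = 213.8): V_uu = 1/1.1·[0.5000·0.0000 + 0.5000·0.0000] = 0.0000
Node ud (S = 99.75): V_ud = 1/1.1·[0.5000·0.0000 + 0.5000·38.1750] = 17.3523
Node dd (S = 46.55): V_dd = 1/1.1·[0.5000·38.1750 + 0.5000·75.4150] = 51.6318
Node u (S = 142.5): V_u = 1/1.1·[0.5000·0.0000 + 0.5000·17.3523] = 7.8874
Node d (S = 66.5): V_d = 1/1.1·[0.5000·17.3523 + 0.5000·51.6318] = 31.3564
Node 0 (S = 95): V_0 = 1/1.1·[0.5000·7.8874 + 0.5000·31.3564] = 17.8381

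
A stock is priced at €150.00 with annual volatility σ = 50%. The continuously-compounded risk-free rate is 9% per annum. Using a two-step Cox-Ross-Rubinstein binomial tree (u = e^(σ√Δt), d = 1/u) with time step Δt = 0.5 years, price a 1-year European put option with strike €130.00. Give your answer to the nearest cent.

CRR parameters: u = e^(σ√Δt) = e^(0.5·√0.5) = 1.4241, d = 1/u = 0.7022
Per-period rate: rΔt = 0.09·0.5 = 0.045, so R = e^0.045 = 1.0460
Risk-neutral probability p = (e^0.045 − 0.7022)/(1.4241 − 0.7022) = 0.3438/0.7219 = 0.4763
Terminal stock prices: S_uu = 304.2, S_ud = 150, S_dd = 73.96
Terminal payoffs (K − S): max(-174.2, 0) = 0, max(-20, 0) = 0, max(56.04, 0) = 56.04
Node u (S = 213.6): V_u = e^(−0.045)·[0.4763·0.0000 + 0.5237·0.0000] = 0.0000
Node d (S = 105.3): V_d = e^(−0.045)·[0.4763·0.0000 + 0.5237·56.0397] = 28.0578
Node 0 (S = 150): V_0 = e^(−0.045)·[0.4763·0.0000 + 0.5237·28.0578] = 14.0479

€14.05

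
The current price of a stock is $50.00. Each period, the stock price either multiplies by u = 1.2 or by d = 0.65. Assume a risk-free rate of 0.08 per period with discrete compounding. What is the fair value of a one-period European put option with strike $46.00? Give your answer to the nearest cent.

Risk-neutral probability p = (1 + 0.08 − 0.65)/(1.2 − 0.65) = 0.4300/0.5500 = 0.7818
Terminal stock prices: S_u = 60, S_d = 32.5
Terminal payoffs (K − S): max(-14, 0) = 0, max(13.5, 0) = 13.5
Node 0 (S = 50): V_0 = 1/1.08·[0.7818·0.0000 + 0.2182·13.5000] = 2.7273

$2.73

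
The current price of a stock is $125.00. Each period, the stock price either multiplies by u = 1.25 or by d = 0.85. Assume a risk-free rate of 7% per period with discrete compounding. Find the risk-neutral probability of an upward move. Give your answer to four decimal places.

Risk-neutral probability p = (1 + 0.07 − 0.85)/(1.25 − 0.85) = 0.2200/0.4000 = 0.5500

p = 0.5500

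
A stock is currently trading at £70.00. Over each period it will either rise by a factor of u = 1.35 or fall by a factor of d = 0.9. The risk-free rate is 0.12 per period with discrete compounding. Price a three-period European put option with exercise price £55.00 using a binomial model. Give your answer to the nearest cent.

Risk-neutral probability p = (1 + 0.12 − 0.9)/(1.35 − 0.9) = 0.2200/0.4500 = 0.4889
Terminal stock prices: S_uuu = 172.2, S_uud = 114.8, S_udd = 76.55, S_ddd = 51.03
Terminal payoffs (K − S): max(-117.2, 0) = 0, max(-59.82, 0) = 0, max(-21.55, 0) = 0, max(3.97, 0) = 3.97
Node uu (S = 127.6): V_uu = 1/1.12·[0.4889·0.0000 + 0.5111·0.0000] = 0.0000
Node ud (S = 85.05): V_ud = 1/1.12·[0.4889·0.0000 + 0.5111·0.0000] = 0.0000
Node dd (S = 56.7): V_dd = 1/1.12·[0.4889·0.0000 + 0.5111·3.9700] = 1.8117
Node u (S = 94.5): V_u = 1/1.12·[0.4889·0.0000 + 0.5111·0.0000] = 0.0000
Node d (S = 63): V_d = 1/1.12·[0.4889·0.0000 + 0.5111·1.8117] = 0.8268
Node 0 (S = 70): V_0 = 1/1.12·[0.4889·0.0000 + 0.5111·0.8268] = 0.3773

£0.38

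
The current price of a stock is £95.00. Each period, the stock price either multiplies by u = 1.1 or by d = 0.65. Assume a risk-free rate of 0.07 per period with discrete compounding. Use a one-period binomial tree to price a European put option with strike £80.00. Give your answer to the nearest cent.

£1.14

Risk-neutral probability p = (1 + 0.07 − 0.65)/(1.1 − 0.65) = 0.4200/0.4500 = 0.9333
Terminal stock prices: S_u = 104.5, S_d = 61.75
Terminal payoffs (K − S): max(-24.5, 0) = 0, max(18.25, 0) = 18.25
Node 0 (S = 95): V_0 = 1/1.07·[0.9333·0.0000 + 0.0667·18.2500] = 1.1371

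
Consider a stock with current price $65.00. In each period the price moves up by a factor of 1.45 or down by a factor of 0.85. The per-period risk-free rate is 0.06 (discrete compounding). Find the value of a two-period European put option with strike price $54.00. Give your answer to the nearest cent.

$2.65

Risk-neutral probability p = (1 + 0.06 − 0.85)/(1.45 − 0.85) = 0.2100/0.6000 = 0.3500
Terminal stock prices: S_uu = 136.7, S_ud = 80.11, S_dd = 46.96
Terminal payoffs (K − S): max(-82.66, 0) = 0, max(-26.11, 0) = 0, max(7.038, 0) = 7.038
Node u (S = 94.25): V_u = 1/1.06·[0.3500·0.0000 + 0.6500·0.0000] = 0.0000
Node d (S = 55.25): V_d = 1/1.06·[0.3500·0.0000 + 0.6500·7.0375] = 4.3154
Node 0 (S = 65): V_0 = 1/1.06·[0.3500·0.0000 + 0.6500·4.3154] = 2.6463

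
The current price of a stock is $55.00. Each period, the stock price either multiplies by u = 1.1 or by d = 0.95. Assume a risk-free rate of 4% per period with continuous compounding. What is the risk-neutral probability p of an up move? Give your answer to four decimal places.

Risk-neutral probability p = (e^0.04 − 0.95)/(1.1 − 0.95) = 0.0908/0.1500 = 0.6054

p = 0.6054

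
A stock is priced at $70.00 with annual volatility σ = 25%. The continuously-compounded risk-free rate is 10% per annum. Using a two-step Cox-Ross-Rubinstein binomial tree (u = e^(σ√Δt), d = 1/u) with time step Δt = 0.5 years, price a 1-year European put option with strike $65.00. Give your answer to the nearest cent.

$2.29

CRR parameters: u = e^(σ√Δt) = e^(0.25·√0.5) = 1.1934, d = 1/u = 0.8380
Per-period rate: rΔt = 0.1·0.5 = 0.05, so R = e^0.05 = 1.0513
Risk-neutral probability p = (e^0.05 − 0.8380)/(1.1934 − 0.8380) = 0.2133/0.3554 = 0.6002
Terminal stock prices: S_uu = 99.69, S_ud = 70, S_dd = 49.15
Terminal payoffs (K − S): max(-34.69, 0) = 0, max(-5, 0) = 0, max(15.85, 0) = 15.85
Node u (S = 83.54): V_u = e^(−0.05)·[0.6002·0.0000 + 0.3998·0.0000] = 0.0000
Node d (S = 58.66): V_d = e^(−0.05)·[0.6002·0.0000 + 0.3998·15.8468] = 6.0268
Node 0 (S = 70): V_0 = e^(−0.05)·[0.6002·0.0000 + 0.3998·6.0268] = 2.2921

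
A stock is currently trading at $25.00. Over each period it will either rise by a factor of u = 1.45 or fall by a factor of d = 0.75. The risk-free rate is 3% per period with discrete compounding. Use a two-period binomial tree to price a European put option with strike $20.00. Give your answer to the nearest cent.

Risk-neutral probability p = (1 + 0.03 − 0.75)/(1.45 − 0.75) = 0.2800/0.7000 = 0.4000
Terminal stock prices: S_uu = 52.56, S_ud = 27.19, S_dd = 14.06
Terminal payoffs (K − S): max(-32.56, 0) = 0, max(-7.188, 0) = 0, max(5.938, 0) = 5.938
Node u (S = 36.25): V_u = 1/1.03·[0.4000·0.0000 + 0.6000·0.0000] = 0.0000
Node d (S = 18.75): V_d = 1/1.03·[0.4000·0.0000 + 0.6000·5.9375] = 3.4587
Node 0 (S = 25): V_0 = 1/1.03·[0.4000·0.0000 + 0.6000·3.4587] = 2.0148

$2.01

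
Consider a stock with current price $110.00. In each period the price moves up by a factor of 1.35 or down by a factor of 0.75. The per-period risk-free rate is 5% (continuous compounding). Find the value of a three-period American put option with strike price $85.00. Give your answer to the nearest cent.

Risk-neutral probability p = (e^0.05 − 0.75)/(1.35 − 0.75) = 0.3013/0.6000 = 0.5021
Terminal stock prices: S_uuu = 270.6, S_uud = 150.4, S_udd = 83.53, S_ddd = 46.41
Terminal payoffs (K − S): max(-185.6, 0) = 0, max(-65.36, 0) = 0, max(1.469, 0) = 1.469, max(38.59, 0) = 38.59
Node uu (S = 200.5): continuation = e^(−0.05)·[0.5021·0.0000 + 0.4979·0.0000] = 0.0000; exercise value = 0.0000 ≤ continuation, so V_uu = 0.0000
Node ud (S = 111.4): continuation = e^(−0.05)·[0.5021·0.0000 + 0.4979·1.4688] = 0.6956; exercise value = 0.0000 ≤ continuation, so V_ud = 0.6956
Node dd (S = 61.88): continuation = e^(−0.05)·[0.5021·1.4688 + 0.4979·38.5938] = 18.9795; exercise value = 23.1250 > continuation, so V_dd = 23.1250 (exercise)
Node u (S = 148.5): continuation = e^(−0.05)·[0.5021·0.0000 + 0.4979·0.6956] = 0.3294; exercise value = 0.0000 ≤ continuation, so V_u = 0.3294
Node d (S = 82.5): continuation = e^(−0.05)·[0.5021·0.6956 + 0.4979·23.1250] = 11.2842; exercise value = 2.5000 ≤ continuation, so V_d = 11.2842
Node 0 (S = 110): continuation = e^(−0.05)·[0.5021·0.3294 + 0.4979·11.2842] = 5.5016; exercise value = 0.0000 ≤ continuation, so V_0 = 5.5016

$5.50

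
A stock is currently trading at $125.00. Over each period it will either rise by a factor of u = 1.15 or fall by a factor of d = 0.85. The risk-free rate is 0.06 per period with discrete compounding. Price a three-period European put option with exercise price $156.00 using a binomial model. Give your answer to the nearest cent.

$15.80

Risk-neutral probability p = (1 + 0.06 − 0.85)/(1.15 − 0.85) = 0.2100/0.3000 = 0.7000
Terminal stock prices: S_uuu = 190.1, S_uud = 140.5, S_udd = 103.9, S_ddd = 76.77
Terminal payoffs (K − S): max(-34.11, 0) = 0, max(15.48, 0) = 15.48, max(52.14, 0) = 52.14, max(79.23, 0) = 79.23
Node uu (S = 165.3): V_uu = 1/1.06·[0.7000·0.0000 + 0.3000·15.4844] = 4.3824
Node ud (S = 122.2): V_ud = 1/1.06·[0.7000·15.4844 + 0.3000·52.1406] = 24.9823
Node dd (S = 90.31): V_dd = 1/1.06·[0.7000·52.1406 + 0.3000·79.2344] = 56.8573
Node u (S = 143.8): V_u = 1/1.06·[0.7000·4.3824 + 0.3000·24.9823] = 9.9645
Node d (S = 106.2): V_d = 1/1.06·[0.7000·24.9823 + 0.3000·56.8573] = 32.5894
Node 0 (S = 125): V_0 = 1/1.06·[0.7000·9.9645 + 0.3000·32.5894] = 15.8037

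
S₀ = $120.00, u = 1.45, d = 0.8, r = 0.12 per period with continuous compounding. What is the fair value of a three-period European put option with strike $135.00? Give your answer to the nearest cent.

$12.41

Risk-neutral probability p = (e^0.12 − 0.8)/(1.45 − 0.8) = 0.3275/0.6500 = 0.5038
Terminal stock prices: S_uuu = 365.8, S_uud = 201.8, S_udd = 111.4, S_ddd = 61.44
Terminal payoffs (K − S): max(-230.8, 0) = 0, max(-66.84, 0) = 0, max(23.64, 0) = 23.64, max(73.56, 0) = 73.56
Node uu (S = 252.3): V_uu = e^(−0.12)·[0.5038·0.0000 + 0.4962·0.0000] = 0.0000
Node ud (S = 139.2): V_ud = e^(−0.12)·[0.5038·0.0000 + 0.4962·23.6400] = 10.4029
Node dd (S = 76.8): V_dd = e^(−0.12)·[0.5038·23.6400 + 0.4962·73.5600] = 42.9343
Node u (S = 174): V_u = e^(−0.12)·[0.5038·0.0000 + 0.4962·10.4029] = 4.5778
Node d (S = 96): V_d = e^(−0.12)·[0.5038·10.4029 + 0.4962·42.9343] = 23.5421
Node 0 (S = 120): V_0 = e^(−0.12)·[0.5038·4.5778 + 0.4962·23.5421] = 12.4054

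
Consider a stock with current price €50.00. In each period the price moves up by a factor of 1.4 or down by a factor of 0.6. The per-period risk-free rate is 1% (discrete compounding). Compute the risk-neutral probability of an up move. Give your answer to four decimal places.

p = 0.5125

Risk-neutral probability p = (1 + 0.01 − 0.6)/(1.4 − 0.6) = 0.4100/0.8000 = 0.5125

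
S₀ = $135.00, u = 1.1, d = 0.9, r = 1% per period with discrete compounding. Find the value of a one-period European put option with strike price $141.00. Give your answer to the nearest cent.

Risk-neutral probability p = (1 + 0.01 − 0.9)/(1.1 − 0.9) = 0.1100/0.2000 = 0.5500
Terminal stock prices: S_u = 148.5, S_d = 121.5
Terminal payoffs (K − S): max(-7.5, 0) = 0, max(19.5, 0) = 19.5
Node 0 (S = 135): V_0 = 1/1.01·[0.5500·0.0000 + 0.4500·19.5000] = 8.6881

$8.69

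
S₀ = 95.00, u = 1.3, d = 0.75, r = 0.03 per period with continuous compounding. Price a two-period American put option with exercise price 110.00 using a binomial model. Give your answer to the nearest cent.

22.52

Risk-neutral probability p = (e^0.03 − 0.75)/(1.3 − 0.75) = 0.2805/0.5500 = 0.5099
Terminal stock prices: S_uu = 160.6, S_ud = 92.62, S_dd = 53.44
Terminal payoffs (K − S): max(-50.55, 0) = 0, max(17.38, 0) = 17.38, max(56.56, 0) = 56.56
Node u (S = 123.5): continuation = e^(−0.03)·[0.5099·0.0000 + 0.4901·17.3750] = 8.2635; exercise value = 0.0000 ≤ continuation, so V_u = 8.2635
Node d (S = 71.25): continuation = e^(−0.03)·[0.5099·17.3750 + 0.4901·56.5625] = 35.4990; exercise value = 38.7500 > continuation, so V_d = 38.7500 (exercise)
Node 0 (S = 95): continuation = e^(−0.03)·[0.5099·8.2635 + 0.4901·38.7500] = 22.5186; exercise value = 15.0000 ≤ continuation, so V_0 = 22.5186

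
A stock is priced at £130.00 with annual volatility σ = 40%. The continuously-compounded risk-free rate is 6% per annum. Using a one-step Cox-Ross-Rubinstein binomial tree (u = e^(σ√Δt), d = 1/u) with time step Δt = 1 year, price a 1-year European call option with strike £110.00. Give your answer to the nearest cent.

CRR parameters: u = e^(σ√Δt) = e^(0.4·√1) = 1.4918, d = 1/u = 0.6703
Per-period rate: rΔt = 0.06·1 = 0.06, so R = e^0.06 = 1.0618
Risk-neutral probability p = (e^0.06 − 0.6703)/(1.4918 − 0.6703) = 0.3915/0.8215 = 0.4766
Terminal stock prices: S_u = 193.9, S_d = 87.14
Terminal payoffs (S − K): max(83.94, 0) = 83.94, max(-22.86, 0) = 0
Node 0 (S = 130): V_0 = e^(−0.06)·[0.4766·83.9372 + 0.5234·0.0000] = 37.6736

£37.67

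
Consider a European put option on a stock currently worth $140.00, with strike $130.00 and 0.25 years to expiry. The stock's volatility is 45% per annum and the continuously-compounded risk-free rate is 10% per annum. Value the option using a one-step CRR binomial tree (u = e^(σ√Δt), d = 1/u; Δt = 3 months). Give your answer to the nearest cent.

$8.88

CRR parameters: u = e^(σ√Δt) = e^(0.45·√0.25) = 1.2523, d = 1/u = 0.7985
Per-period rate: rΔt = 0.1·0.25 = 0.025, so R = e^0.025 = 1.0253
Risk-neutral probability p = (e^0.025 − 0.7985)/(1.2523 − 0.7985) = 0.2268/0.4538 = 0.4998
Terminal stock prices: S_u = 175.3, S_d = 111.8
Terminal payoffs (K − S): max(-45.33, 0) = 0, max(18.21, 0) = 18.21
Node 0 (S = 140): V_0 = e^(−0.025)·[0.4998·0.0000 + 0.5002·18.2077] = 8.8832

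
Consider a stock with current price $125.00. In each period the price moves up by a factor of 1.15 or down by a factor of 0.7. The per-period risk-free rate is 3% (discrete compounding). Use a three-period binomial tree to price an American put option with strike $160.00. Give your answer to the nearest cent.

Risk-neutral probability p = (1 + 0.03 − 0.7)/(1.15 − 0.7) = 0.3300/0.4500 = 0.7333
Terminal stock prices: S_uuu = 190.1, S_uud = 115.7, S_udd = 70.44, S_ddd = 42.87
Terminal payoffs (K − S): max(-30.11, 0) = 0, max(44.28, 0) = 44.28, max(89.56, 0) = 89.56, max(117.1, 0) = 117.1
Node uu (S = 165.3): continuation = 1/1.03·[0.7333·0.0000 + 0.2667·44.2813] = 11.4644; exercise value = 0.0000 ≤ continuation, so V_uu = 11.4644
Node ud (S = 100.6): continuation = 1/1.03·[0.7333·44.2813 + 0.2667·89.5625] = 54.7148; exercise value = 59.3750 > continuation, so V_ud = 59.3750 (exercise)
Node dd (S = 61.25): continuation = 1/1.03·[0.7333·89.5625 + 0.2667·117.1250] = 94.0898; exercise value = 98.7500 > continuation, so V_dd = 98.7500 (exercise)
Node u (S = 143.8): continuation = 1/1.03·[0.7333·11.4644 + 0.2667·59.3750] = 23.5345; exercise value = 16.2500 ≤ continuation, so V_u = 23.5345
Node d (S = 87.5): continuation = 1/1.03·[0.7333·59.3750 + 0.2667·98.7500] = 67.8398; exercise value = 72.5000 > continuation, so V_d = 72.5000 (exercise)
Node 0 (S = 125): continuation = 1/1.03·[0.7333·23.5345 + 0.2667·72.5000] = 35.5262; exercise value = 35.0000 ≤ continuation, so V_0 = 35.5262

$35.53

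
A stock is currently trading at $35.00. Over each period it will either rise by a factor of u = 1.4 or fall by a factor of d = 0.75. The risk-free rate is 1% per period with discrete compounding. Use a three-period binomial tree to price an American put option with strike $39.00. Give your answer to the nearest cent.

Risk-neutral probability p = (1 + 0.01 − 0.75)/(1.4 − 0.75) = 0.2600/0.6500 = 0.4000
Terminal stock prices: S_uuu = 96.04, S_uud = 51.45, S_udd = 27.56, S_ddd = 14.77
Terminal payoffs (K − S): max(-57.04, 0) = 0, max(-12.45, 0) = 0, max(11.44, 0) = 11.44, max(24.23, 0) = 24.23
Node uu (S = 68.6): continuation = 1/1.01·[0.4000·0.0000 + 0.6000·0.0000] = 0.0000; exercise value = 0.0000 ≤ continuation, so V_uu = 0.0000
Node ud (S = 36.75): continuation = 1/1.01·[0.4000·0.0000 + 0.6000·11.4375] = 6.7946; exercise value = 2.2500 ≤ continuation, so V_ud = 6.7946
Node dd (S = 19.69): continuation = 1/1.01·[0.4000·11.4375 + 0.6000·24.2344] = 18.9264; exercise value = 19.3125 > continuation, so V_dd = 19.3125 (exercise)
Node u (S = 49): continuation = 1/1.01·[0.4000·0.0000 + 0.6000·6.7946] = 4.0364; exercise value = 0.0000 ≤ continuation, so V_u = 4.0364
Node d (S = 26.25): continuation = 1/1.01·[0.4000·6.7946 + 0.6000·19.3125] = 14.1637; exercise value = 12.7500 ≤ continuation, so V_d = 14.1637
Node 0 (S = 35): continuation = 1/1.01·[0.4000·4.0364 + 0.6000·14.1637] = 10.0126; exercise value = 4.0000 ≤ continuation, so V_0 = 10.0126

$10.01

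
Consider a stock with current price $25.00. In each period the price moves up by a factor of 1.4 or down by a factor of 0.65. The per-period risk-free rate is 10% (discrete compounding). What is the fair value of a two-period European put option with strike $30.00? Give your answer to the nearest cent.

$5.45

Risk-neutral probability p = (1 + 0.1 − 0.65)/(1.4 − 0.65) = 0.4500/0.7500 = 0.6000
Terminal stock prices: S_uu = 49, S_ud = 22.75, S_dd = 10.56
Terminal payoffs (K − S): max(-19, 0) = 0, max(7.25, 0) = 7.25, max(19.44, 0) = 19.44
Node u (S = 35): V_u = 1/1.1·[0.6000·0.0000 + 0.4000·7.2500] = 2.6364
Node d (S = 16.25): V_d = 1/1.1·[0.6000·7.2500 + 0.4000·19.4375] = 11.0227
Node 0 (S = 25): V_0 = 1/1.1·[0.6000·2.6364 + 0.4000·11.0227] = 5.4463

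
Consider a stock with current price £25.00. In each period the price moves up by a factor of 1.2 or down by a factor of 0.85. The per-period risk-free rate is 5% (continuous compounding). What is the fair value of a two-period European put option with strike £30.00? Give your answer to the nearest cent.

£3.94

Risk-neutral probability p = (e^0.05 − 0.85)/(1.2 − 0.85) = 0.2013/0.3500 = 0.5751
Terminal stock prices: S_uu = 36, S_ud = 25.5, S_dd = 18.06
Terminal payoffs (K − S): max(-6, 0) = 0, max(4.5, 0) = 4.5, max(11.94, 0) = 11.94
Node u (S = 30): V_u = e^(−0.05)·[0.5751·0.0000 + 0.4249·4.5000] = 1.8190
Node d (S = 21.25): V_d = e^(−0.05)·[0.5751·4.5000 + 0.4249·11.9375] = 7.2869
Node 0 (S = 25): V_0 = e^(−0.05)·[0.5751·1.8190 + 0.4249·7.2869] = 3.9405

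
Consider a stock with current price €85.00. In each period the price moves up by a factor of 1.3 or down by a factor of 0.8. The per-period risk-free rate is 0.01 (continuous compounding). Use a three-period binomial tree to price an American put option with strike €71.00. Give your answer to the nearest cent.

Risk-neutral probability p = (e^0.01 − 0.8)/(1.3 − 0.8) = 0.2101/0.5000 = 0.4201
Terminal stock prices: S_uuu = 186.7, S_uud = 114.9, S_udd = 70.72, S_ddd = 43.52
Terminal payoffs (K − S): max(-115.7, 0) = 0, max(-43.92, 0) = 0, max(0.28, 0) = 0.28, max(27.48, 0) = 27.48
Node uu (S = 143.7): continuation = e^(−0.01)·[0.4201·0.0000 + 0.5799·0.0000] = 0.0000; exercise value = 0.0000 ≤ continuation, so V_uu = 0.0000
Node ud (S = 88.4): continuation = e^(−0.01)·[0.4201·0.0000 + 0.5799·0.2800] = 0.1608; exercise value = 0.0000 ≤ continuation, so V_ud = 0.1608
Node dd (S = 54.4): continuation = e^(−0.01)·[0.4201·0.2800 + 0.5799·27.4800] = 15.8935; exercise value = 16.6000 > continuation, so V_dd = 16.6000 (exercise)
Node u (S = 110.5): continuation = e^(−0.01)·[0.4201·0.0000 + 0.5799·0.1608] = 0.0923; exercise value = 0.0000 ≤ continuation, so V_u = 0.0923
Node d (S = 68): continuation = e^(−0.01)·[0.4201·0.1608 + 0.5799·16.6000] = 9.5974; exercise value = 3.0000 ≤ continuation, so V_d = 9.5974
Node 0 (S = 85): continuation = e^(−0.01)·[0.4201·0.0923 + 0.5799·9.5974] = 5.5485; exercise value = 0.0000 ≤ continuation, so V_0 = 5.5485

€5.55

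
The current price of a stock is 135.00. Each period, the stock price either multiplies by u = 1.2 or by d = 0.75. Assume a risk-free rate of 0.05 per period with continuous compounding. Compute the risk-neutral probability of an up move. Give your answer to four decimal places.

p = 0.6695

Risk-neutral probability p = (e^0.05 − 0.75)/(1.2 − 0.75) = 0.3013/0.4500 = 0.6695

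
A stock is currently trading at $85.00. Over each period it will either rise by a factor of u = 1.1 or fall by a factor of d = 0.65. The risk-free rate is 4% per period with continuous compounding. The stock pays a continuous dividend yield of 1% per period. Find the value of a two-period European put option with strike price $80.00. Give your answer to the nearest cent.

$5.61

Per-period risk-free factor R = e^0.04 = 1.0408; dividend-adjusted growth = e^(0.04−0.01) = 1.0305.
Risk-neutral probability p = (1.0305 − 0.65)/(1.1 − 0.65) = 0.3805/0.4500 = 0.8455
Terminal stock prices: S_uu = 102.9, S_ud = 60.78, S_dd = 35.91
Terminal payoffs (K − S): max(-22.85, 0) = 0, max(19.22, 0) = 19.22, max(44.09, 0) = 44.09
Node u (S = 93.5): V_u = e^(−0.04)·[0.8455·0.0000 + 0.1545·19.2250] = 2.8546
Node d (S = 55.25): V_d = e^(−0.04)·[0.8455·19.2250 + 0.1545·44.0875] = 22.1629
Node 0 (S = 85): V_0 = e^(−0.04)·[0.8455·2.8546 + 0.1545·22.1629] = 5.6097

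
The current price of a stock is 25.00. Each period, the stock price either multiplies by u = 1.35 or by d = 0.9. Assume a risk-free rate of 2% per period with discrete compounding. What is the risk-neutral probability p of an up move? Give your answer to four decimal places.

Risk-neutral probability p = (1 + 0.02 − 0.9)/(1.35 − 0.9) = 0.1200/0.4500 = 0.2667

p = 0.2667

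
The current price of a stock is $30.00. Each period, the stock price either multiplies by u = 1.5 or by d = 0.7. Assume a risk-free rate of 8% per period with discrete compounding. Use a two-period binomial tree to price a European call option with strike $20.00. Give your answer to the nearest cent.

$14.11

Risk-neutral probability p = (1 + 0.08 − 0.7)/(1.5 − 0.7) = 0.3800/0.8000 = 0.4750
Terminal stock prices: S_uu = 67.5, S_ud = 31.5, S_dd = 14.7
Terminal payoffs (S − K): max(47.5, 0) = 47.5, max(11.5, 0) = 11.5, max(-5.3, 0) = 0
Node u (S = 45): V_u = 1/1.08·[0.4750·47.5000 + 0.5250·11.5000] = 26.4815
Node d (S = 21): V_d = 1/1.08·[0.4750·11.5000 + 0.5250·0.0000] = 5.0579
Node 0 (S = 30): V_0 = 1/1.08·[0.4750·26.4815 + 0.5250·5.0579] = 14.1056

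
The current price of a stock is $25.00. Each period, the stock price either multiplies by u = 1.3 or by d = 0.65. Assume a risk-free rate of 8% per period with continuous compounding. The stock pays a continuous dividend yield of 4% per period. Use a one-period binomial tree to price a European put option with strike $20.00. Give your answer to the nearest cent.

$1.38

Per-period risk-free factor R = e^0.08 = 1.0833; dividend-adjusted growth = e^(0.08−0.04) = 1.0408.
Risk-neutral probability p = (1.0408 − 0.65)/(1.3 − 0.65) = 0.3908/0.6500 = 0.6012
Terminal stock prices: S_u = 32.5, S_d = 16.25
Terminal payoffs (K − S): max(-12.5, 0) = 0, max(3.75, 0) = 3.75
Node 0 (S = 25): V_0 = e^(−0.08)·[0.6012·0.0000 + 0.3988·3.7500] = 1.3804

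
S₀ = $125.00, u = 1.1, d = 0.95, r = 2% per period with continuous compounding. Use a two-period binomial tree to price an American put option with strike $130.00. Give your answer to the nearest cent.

Risk-neutral probability p = (e^0.02 − 0.95)/(1.1 − 0.95) = 0.0702/0.1500 = 0.4680
Terminal stock prices: S_uu = 151.3, S_ud = 130.6, S_dd = 112.8
Terminal payoffs (K − S): max(-21.25, 0) = 0, max(-0.625, 0) = 0, max(17.19, 0) = 17.19
Node u (S = 137.5): continuation = e^(−0.02)·[0.4680·0.0000 + 0.5320·0.0000] = 0.0000; exercise value = 0.0000 ≤ continuation, so V_u = 0.0000
Node d (S = 118.8): continuation = e^(−0.02)·[0.4680·0.0000 + 0.5320·17.1875] = 8.9625; exercise value = 11.2500 > continuation, so V_d = 11.2500 (exercise)
Node 0 (S = 125): continuation = e^(−0.02)·[0.4680·0.0000 + 0.5320·11.2500] = 5.8664; exercise value = 5.0000 ≤ continuation, so V_0 = 5.8664

$5.87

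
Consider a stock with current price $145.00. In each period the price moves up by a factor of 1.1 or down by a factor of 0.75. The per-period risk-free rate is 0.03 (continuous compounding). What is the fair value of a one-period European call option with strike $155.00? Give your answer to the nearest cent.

$3.50

Risk-neutral probability p = (e^0.03 − 0.75)/(1.1 − 0.75) = 0.2805/0.3500 = 0.8013
Terminal stock prices: S_u = 159.5, S_d = 108.8
Terminal payoffs (S − K): max(4.5, 0) = 4.5, max(-46.25, 0) = 0
Node 0 (S = 145): V_0 = e^(−0.03)·[0.8013·4.5000 + 0.1987·0.0000] = 3.4993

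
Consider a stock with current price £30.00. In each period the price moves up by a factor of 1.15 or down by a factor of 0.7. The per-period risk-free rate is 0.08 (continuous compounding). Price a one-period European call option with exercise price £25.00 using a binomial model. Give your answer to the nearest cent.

Risk-neutral probability p = (e^0.08 − 0.7)/(1.15 − 0.7) = 0.3833/0.4500 = 0.8517
Terminal stock prices: S_u = 34.5, S_d = 21
Terminal payoffs (S − K): max(9.5, 0) = 9.5, max(-4, 0) = 0
Node 0 (S = 30): V_0 = e^(−0.08)·[0.8517·9.5000 + 0.1483·0.0000] = 7.4695

£7.47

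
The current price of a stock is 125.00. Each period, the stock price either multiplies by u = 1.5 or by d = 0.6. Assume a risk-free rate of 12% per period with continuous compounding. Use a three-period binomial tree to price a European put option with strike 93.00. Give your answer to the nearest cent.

8.62

Risk-neutral probability p = (e^0.12 − 0.6)/(1.5 − 0.6) = 0.5275/0.9000 = 0.5861
Terminal stock prices: S_uuu = 421.9, S_uud = 168.8, S_udd = 67.5, S_ddd = 27
Terminal payoffs (K − S): max(-328.9, 0) = 0, max(-75.75, 0) = 0, max(25.5, 0) = 25.5, max(66, 0) = 66
Node uu (S = 281.2): V_uu = e^(−0.12)·[0.5861·0.0000 + 0.4139·0.0000] = 0.0000
Node ud (S = 112.5): V_ud = e^(−0.12)·[0.5861·0.0000 + 0.4139·25.5000] = 9.3608
Node dd (S = 45): V_dd = e^(−0.12)·[0.5861·25.5000 + 0.4139·66.0000] = 37.4836
Node u (S = 187.5): V_u = e^(−0.12)·[0.5861·0.0000 + 0.4139·9.3608] = 3.4362
Node d (S = 75): V_d = e^(−0.12)·[0.5861·9.3608 + 0.4139·37.4836] = 18.6259
Node 0 (S = 125): V_0 = e^(−0.12)·[0.5861·3.4362 + 0.4139·18.6259] = 8.6236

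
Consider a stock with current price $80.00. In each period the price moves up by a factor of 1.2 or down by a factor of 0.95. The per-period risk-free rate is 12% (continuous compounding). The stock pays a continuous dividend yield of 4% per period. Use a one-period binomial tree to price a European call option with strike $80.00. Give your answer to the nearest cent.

$7.57

Per-period risk-free factor R = e^0.12 = 1.1275; dividend-adjusted growth = e^(0.12−0.04) = 1.0833.
Risk-neutral probability p = (1.0833 − 0.95)/(1.2 − 0.95) = 0.1333/0.2500 = 0.5331
Terminal stock prices: S_u = 96, S_d = 76
Terminal payoffs (S − K): max(16, 0) = 16, max(-4, 0) = 0
Node 0 (S = 80): V_0 = e^(−0.12)·[0.5331·16.0000 + 0.4669·0.0000] = 7.5658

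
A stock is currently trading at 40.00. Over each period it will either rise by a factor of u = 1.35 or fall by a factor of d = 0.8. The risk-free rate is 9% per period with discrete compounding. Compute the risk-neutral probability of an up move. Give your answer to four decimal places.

Risk-neutral probability p = (1 + 0.09 − 0.8)/(1.35 − 0.8) = 0.2900/0.5500 = 0.5273

p = 0.5273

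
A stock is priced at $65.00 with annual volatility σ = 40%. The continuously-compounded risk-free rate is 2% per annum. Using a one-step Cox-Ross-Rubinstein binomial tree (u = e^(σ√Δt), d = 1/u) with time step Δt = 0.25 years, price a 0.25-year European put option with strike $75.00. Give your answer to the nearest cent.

$11.65

CRR parameters: u = e^(σ√Δt) = e^(0.4·√0.25) = 1.2214, d = 1/u = 0.8187
Per-period rate: rΔt = 0.02·0.25 = 0.005, so R = e^0.005 = 1.0050
Risk-neutral probability p = (e^0.005 − 0.8187)/(1.2214 − 0.8187) = 0.1863/0.4027 = 0.4626
Terminal stock prices: S_u = 79.39, S_d = 53.22
Terminal payoffs (K − S): max(-4.391, 0) = 0, max(21.78, 0) = 21.78
Node 0 (S = 65): V_0 = e^(−0.005)·[0.4626·0.0000 + 0.5374·21.7825] = 11.6472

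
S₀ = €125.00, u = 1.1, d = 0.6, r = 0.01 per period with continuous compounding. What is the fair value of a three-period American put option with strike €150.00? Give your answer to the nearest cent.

€30.08

Risk-neutral probability p = (e^0.01 − 0.6)/(1.1 − 0.6) = 0.4101/0.5000 = 0.8201
Terminal stock prices: S_uuu = 166.4, S_uud = 90.75, S_udd = 49.5, S_ddd = 27
Terminal payoffs (K − S): max(-16.38, 0) = 0, max(59.25, 0) = 59.25, max(100.5, 0) = 100.5, max(123, 0) = 123
Node uu (S = 151.3): continuation = e^(−0.01)·[0.8201·0.0000 + 0.1799·59.2500] = 10.5530; exercise value = 0.0000 ≤ continuation, so V_uu = 10.5530
Node ud (S = 82.5): continuation = e^(−0.01)·[0.8201·59.2500 + 0.1799·100.5000] = 66.0075; exercise value = 67.5000 > continuation, so V_ud = 67.5000 (exercise)
Node dd (S = 45): continuation = e^(−0.01)·[0.8201·100.5000 + 0.1799·123.0000] = 103.5075; exercise value = 105.0000 > continuation, so V_dd = 105.0000 (exercise)
Node u (S = 137.5): continuation = e^(−0.01)·[0.8201·10.5530 + 0.1799·67.5000] = 20.5908; exercise value = 12.5000 ≤ continuation, so V_u = 20.5908
Node d (S = 75): continuation = e^(−0.01)·[0.8201·67.5000 + 0.1799·105.0000] = 73.5075; exercise value = 75.0000 > continuation, so V_d = 75.0000 (exercise)
Node 0 (S = 125): continuation = e^(−0.01)·[0.8201·20.5908 + 0.1799·75.0000] = 30.0767; exercise value = 25.0000 ≤ continuation, so V_0 = 30.0767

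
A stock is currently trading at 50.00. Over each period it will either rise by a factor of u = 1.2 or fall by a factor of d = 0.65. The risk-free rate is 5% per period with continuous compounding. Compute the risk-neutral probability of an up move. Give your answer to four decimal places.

p = 0.7296

Risk-neutral probability p = (e^0.05 − 0.65)/(1.2 − 0.65) = 0.4013/0.5500 = 0.7296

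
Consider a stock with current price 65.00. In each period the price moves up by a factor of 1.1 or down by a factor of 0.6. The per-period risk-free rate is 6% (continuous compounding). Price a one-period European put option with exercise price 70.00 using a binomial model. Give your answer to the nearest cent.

2.23

Risk-neutral probability p = (e^0.06 − 0.6)/(1.1 − 0.6) = 0.4618/0.5000 = 0.9237
Terminal stock prices: S_u = 71.5, S_d = 39
Terminal payoffs (K − S): max(-1.5, 0) = 0, max(31, 0) = 31
Node 0 (S = 65): V_0 = e^(−0.06)·[0.9237·0.0000 + 0.0763·31.0000] = 2.2283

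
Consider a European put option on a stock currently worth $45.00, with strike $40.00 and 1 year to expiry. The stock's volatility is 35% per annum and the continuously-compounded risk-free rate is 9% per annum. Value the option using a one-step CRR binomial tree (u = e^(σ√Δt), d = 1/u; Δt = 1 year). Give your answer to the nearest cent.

$3.45

CRR parameters: u = e^(σ√Δt) = e^(0.35·√1) = 1.4191, d = 1/u = 0.7047
Per-period rate: rΔt = 0.09·1 = 0.09, so R = e^0.09 = 1.0942
Risk-neutral probability p = (e^0.09 − 0.7047)/(1.4191 − 0.7047) = 0.3895/0.7144 = 0.5452
Terminal stock prices: S_u = 63.86, S_d = 31.71
Terminal payoffs (K − S): max(-23.86, 0) = 0, max(8.289, 0) = 8.289
Node 0 (S = 45): V_0 = e^(−0.09)·[0.5452·0.0000 + 0.4548·8.2890] = 3.4453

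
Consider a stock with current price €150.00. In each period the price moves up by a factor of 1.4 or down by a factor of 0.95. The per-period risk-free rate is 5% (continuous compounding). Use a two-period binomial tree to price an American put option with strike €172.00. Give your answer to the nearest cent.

€22.00

Risk-neutral probability p = (e^0.05 − 0.95)/(1.4 − 0.95) = 0.1013/0.4500 = 0.2250
Terminal stock prices: S_uu = 294, S_ud = 199.5, S_dd = 135.4
Terminal payoffs (K − S): max(-122, 0) = 0, max(-27.5, 0) = 0, max(36.62, 0) = 36.62
Node u (S = 210): continuation = e^(−0.05)·[0.2250·0.0000 + 0.7750·0.0000] = 0.0000; exercise value = 0.0000 ≤ continuation, so V_u = 0.0000
Node d (S = 142.5): continuation = e^(−0.05)·[0.2250·0.0000 + 0.7750·36.6250] = 26.9984; exercise value = 29.5000 > continuation, so V_d = 29.5000 (exercise)
Node 0 (S = 150): continuation = e^(−0.05)·[0.2250·0.0000 + 0.7750·29.5000] = 21.7462; exercise value = 22.0000 > continuation, so V_0 = 22.0000 (exercise)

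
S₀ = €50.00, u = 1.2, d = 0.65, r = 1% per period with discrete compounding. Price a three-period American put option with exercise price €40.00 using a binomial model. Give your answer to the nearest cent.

€4.43

Risk-neutral probability p = (1 + 0.01 − 0.65)/(1.2 − 0.65) = 0.3600/0.5500 = 0.6545
Terminal stock prices: S_uuu = 86.4, S_uud = 46.8, S_udd = 25.35, S_ddd = 13.73
Terminal payoffs (K − S): max(-46.4, 0) = 0, max(-6.8, 0) = 0, max(14.65, 0) = 14.65, max(26.27, 0) = 26.27
Node uu (S = 72): continuation = 1/1.01·[0.6545·0.0000 + 0.3455·0.0000] = 0.0000; exercise value = 0.0000 ≤ continuation, so V_uu = 0.0000
Node ud (S = 39): continuation = 1/1.01·[0.6545·0.0000 + 0.3455·14.6500] = 5.0108; exercise value = 1.0000 ≤ continuation, so V_ud = 5.0108
Node dd (S = 21.13): continuation = 1/1.01·[0.6545·14.6500 + 0.3455·26.2687] = 18.4790; exercise value = 18.8750 > continuation, so V_dd = 18.8750 (exercise)
Node u (S = 60): continuation = 1/1.01·[0.6545·0.0000 + 0.3455·5.0108] = 1.7139; exercise value = 0.0000 ≤ continuation, so V_u = 1.7139
Node d (S = 32.5): continuation = 1/1.01·[0.6545·5.0108 + 0.3455·18.8750] = 9.7032; exercise value = 7.5000 ≤ continuation, so V_d = 9.7032
Node 0 (S = 50): continuation = 1/1.01·[0.6545·1.7139 + 0.3455·9.7032] = 4.4295; exercise value = 0.0000 ≤ continuation, so V_0 = 4.4295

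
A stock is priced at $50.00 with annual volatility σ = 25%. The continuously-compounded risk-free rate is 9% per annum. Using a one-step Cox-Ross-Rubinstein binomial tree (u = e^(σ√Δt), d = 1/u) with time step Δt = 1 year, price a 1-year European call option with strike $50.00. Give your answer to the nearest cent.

CRR parameters: u = e^(σ√Δt) = e^(0.25·√1) = 1.2840, d = 1/u = 0.7788
Per-period rate: rΔt = 0.09·1 = 0.09, so R = e^0.09 = 1.0942
Risk-neutral probability p = (e^0.09 − 0.7788)/(1.2840 − 0.7788) = 0.3154/0.5052 = 0.6242
Terminal stock prices: S_u = 64.2, S_d = 38.94
Terminal payoffs (S − K): max(14.2, 0) = 14.2, max(-11.06, 0) = 0
Node 0 (S = 50): V_0 = e^(−0.09)·[0.6242·14.2013 + 0.3758·0.0000] = 8.1018

$8.10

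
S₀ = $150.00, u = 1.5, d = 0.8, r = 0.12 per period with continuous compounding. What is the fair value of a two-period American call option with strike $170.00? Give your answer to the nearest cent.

$32.76

Risk-neutral probability p = (e^0.12 − 0.8)/(1.5 − 0.8) = 0.3275/0.7000 = 0.4679
Terminal stock prices: S_uu = 337.5, S_ud = 180, S_dd = 96
Terminal payoffs (S − K): max(167.5, 0) = 167.5, max(10, 0) = 10, max(-74, 0) = 0
Node u (S = 225): continuation = e^(−0.12)·[0.4679·167.5000 + 0.5321·10.0000] = 74.2235; exercise value = 55.0000 ≤ continuation, so V_u = 74.2235
Node d (S = 120): continuation = e^(−0.12)·[0.4679·10.0000 + 0.5321·0.0000] = 4.1495; exercise value = 0.0000 ≤ continuation, so V_d = 4.1495
Node 0 (S = 150): continuation = e^(−0.12)·[0.4679·74.2235 + 0.5321·4.1495] = 32.7573; exercise value = 0.0000 ≤ continuation, so V_0 = 32.7573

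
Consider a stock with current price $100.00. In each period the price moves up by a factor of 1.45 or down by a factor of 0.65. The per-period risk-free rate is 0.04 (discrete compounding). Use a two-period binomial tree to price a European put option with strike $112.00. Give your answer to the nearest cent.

$25.14

Risk-neutral probability p = (1 + 0.04 − 0.65)/(1.45 − 0.65) = 0.3900/0.8000 = 0.4875
Terminal stock prices: S_uu = 210.2, S_ud = 94.25, S_dd = 42.25
Terminal payoffs (K − S): max(-98.25, 0) = 0, max(17.75, 0) = 17.75, max(69.75, 0) = 69.75
Node u (S = 145): V_u = 1/1.04·[0.4875·0.0000 + 0.5125·17.7500] = 8.7470
Node d (S = 65): V_d = 1/1.04·[0.4875·17.7500 + 0.5125·69.7500] = 42.6923
Node 0 (S = 100): V_0 = 1/1.04·[0.4875·8.7470 + 0.5125·42.6923] = 25.1384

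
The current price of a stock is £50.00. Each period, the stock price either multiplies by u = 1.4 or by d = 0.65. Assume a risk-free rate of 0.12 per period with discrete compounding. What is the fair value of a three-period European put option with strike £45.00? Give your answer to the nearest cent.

Risk-neutral probability p = (1 + 0.12 − 0.65)/(1.4 − 0.65) = 0.4700/0.7500 = 0.6267
Terminal stock prices: S_uuu = 137.2, S_uud = 63.7, S_udd = 29.58, S_ddd = 13.73
Terminal payoffs (K − S): max(-92.2, 0) = 0, max(-18.7, 0) = 0, max(15.42, 0) = 15.42, max(31.27, 0) = 31.27
Node uu (S = 98): V_uu = 1/1.12·[0.6267·0.0000 + 0.3733·0.0000] = 0.0000
Node ud (S = 45.5): V_ud = 1/1.12·[0.6267·0.0000 + 0.3733·15.4250] = 5.1417
Node dd (S = 21.13): V_dd = 1/1.12·[0.6267·15.4250 + 0.3733·31.2687] = 19.0536
Node u (S = 70): V_u = 1/1.12·[0.6267·0.0000 + 0.3733·5.1417] = 1.7139
Node d (S = 32.5): V_d = 1/1.12·[0.6267·5.1417 + 0.3733·19.0536] = 9.2281
Node 0 (S = 50): V_0 = 1/1.12·[0.6267·1.7139 + 0.3733·9.2281] = 4.0350

£4.03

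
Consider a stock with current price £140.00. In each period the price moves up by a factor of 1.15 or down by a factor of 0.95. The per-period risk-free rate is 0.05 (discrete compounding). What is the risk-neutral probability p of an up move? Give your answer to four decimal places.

Risk-neutral probability p = (1 + 0.05 − 0.95)/(1.15 − 0.95) = 0.1000/0.2000 = 0.5000

p = 0.5000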